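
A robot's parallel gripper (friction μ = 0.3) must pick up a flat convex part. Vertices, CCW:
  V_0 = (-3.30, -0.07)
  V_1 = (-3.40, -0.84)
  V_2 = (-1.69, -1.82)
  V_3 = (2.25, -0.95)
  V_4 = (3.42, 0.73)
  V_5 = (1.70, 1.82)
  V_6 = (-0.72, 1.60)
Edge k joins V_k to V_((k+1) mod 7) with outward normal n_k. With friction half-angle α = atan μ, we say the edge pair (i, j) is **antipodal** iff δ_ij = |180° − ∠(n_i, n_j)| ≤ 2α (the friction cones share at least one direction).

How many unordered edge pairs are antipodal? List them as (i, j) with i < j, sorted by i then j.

count = 5; pairs: (0,3), (1,4), (2,5), (2,6), (3,6)

α = atan 0.3 = 16.70°;  2α = 33.40°
n_0 = (-0.9917, +0.1288)
n_1 = (-0.4972, -0.8676)
n_2 = (+0.2156, -0.9765)
n_3 = (+0.8206, -0.5715)
n_4 = (+0.5353, +0.8447)
n_5 = (-0.0905, +0.9959)
n_6 = (-0.5434, +0.8395)
  (0,1): δ = 112.42°  ·
  (0,2): δ = 70.15°  ·
  (0,3): δ = 27.45°  ✓
  (0,4): δ = 65.04°  ·
  (0,5): δ = 102.59°  ·
  (0,6): δ = 130.31°  ·
  (1,2): δ = 137.73°  ·
  (1,3): δ = 95.04°  ·
  (1,4): δ = 2.55°  ✓
  (1,5): δ = 35.01°  ·
  (1,6): δ = 62.73°  ·
  (2,3): δ = 137.31°  ·
  (2,4): δ = 44.82°  ·
  (2,5): δ = 7.26°  ✓
  (2,6): δ = 20.46°  ✓
  (3,4): δ = 87.51°  ·
  (3,5): δ = 49.95°  ·
  (3,6): δ = 22.23°  ✓
  (4,5): δ = 142.44°  ·
  (4,6): δ = 114.72°  ·
  (5,6): δ = 152.28°  ·
antipodal pairs: 5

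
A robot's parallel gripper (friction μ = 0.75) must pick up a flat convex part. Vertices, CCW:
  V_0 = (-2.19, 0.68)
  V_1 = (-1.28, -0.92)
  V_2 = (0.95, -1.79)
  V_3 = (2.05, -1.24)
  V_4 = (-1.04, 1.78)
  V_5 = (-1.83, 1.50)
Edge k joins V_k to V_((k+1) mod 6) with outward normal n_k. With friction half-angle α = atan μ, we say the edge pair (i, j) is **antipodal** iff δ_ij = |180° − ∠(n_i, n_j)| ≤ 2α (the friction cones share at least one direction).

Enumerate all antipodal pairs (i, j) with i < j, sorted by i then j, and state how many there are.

count = 7; pairs: (0,3), (1,3), (1,4), (2,3), (2,4), (2,5), (3,5)

α = atan 0.75 = 36.87°;  2α = 73.74°
n_0 = (-0.8692, -0.4944)
n_1 = (-0.3635, -0.9316)
n_2 = (+0.4472, -0.8944)
n_3 = (+0.6990, +0.7152)
n_4 = (-0.3341, +0.9425)
n_5 = (-0.9156, +0.4020)
  (0,1): δ = 140.94°  ·
  (0,2): δ = 93.06°  ·
  (0,3): δ = 16.03°  ✓
  (0,4): δ = 79.89°  ·
  (0,5): δ = 126.67°  ·
  (1,2): δ = 132.12°  ·
  (1,3): δ = 23.03°  ✓
  (1,4): δ = 40.83°  ✓
  (1,5): δ = 87.61°  ·
  (2,3): δ = 70.91°  ✓
  (2,4): δ = 7.05°  ✓
  (2,5): δ = 39.73°  ✓
  (3,4): δ = 116.14°  ·
  (3,5): δ = 69.36°  ✓
  (4,5): δ = 133.22°  ·
antipodal pairs: 7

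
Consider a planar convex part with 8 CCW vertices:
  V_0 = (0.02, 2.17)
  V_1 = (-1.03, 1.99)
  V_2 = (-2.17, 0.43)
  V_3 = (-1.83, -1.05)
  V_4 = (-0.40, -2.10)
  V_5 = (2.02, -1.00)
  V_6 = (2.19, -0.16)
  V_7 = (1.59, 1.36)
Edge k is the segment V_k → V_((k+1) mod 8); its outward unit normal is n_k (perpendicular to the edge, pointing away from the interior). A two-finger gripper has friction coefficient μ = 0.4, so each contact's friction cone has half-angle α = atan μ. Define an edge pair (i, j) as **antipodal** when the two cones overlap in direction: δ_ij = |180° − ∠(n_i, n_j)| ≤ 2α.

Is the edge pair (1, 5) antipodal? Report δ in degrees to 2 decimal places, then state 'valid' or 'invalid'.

δ = 24.72°, valid

α = atan 0.4 = 21.80°;  2α = 43.60°
edge 1: e_1 = (-1.14, -1.56);  n_1 = (-0.8074, +0.5900)
edge 5: e_5 = (+0.17, +0.84);  n_5 = (+0.9801, -0.1984)
∠(n_1, n_5) = 155.28°
δ = |180° − 155.28°| = 24.72°
24.72° ≤ 2α = 43.60°  →  valid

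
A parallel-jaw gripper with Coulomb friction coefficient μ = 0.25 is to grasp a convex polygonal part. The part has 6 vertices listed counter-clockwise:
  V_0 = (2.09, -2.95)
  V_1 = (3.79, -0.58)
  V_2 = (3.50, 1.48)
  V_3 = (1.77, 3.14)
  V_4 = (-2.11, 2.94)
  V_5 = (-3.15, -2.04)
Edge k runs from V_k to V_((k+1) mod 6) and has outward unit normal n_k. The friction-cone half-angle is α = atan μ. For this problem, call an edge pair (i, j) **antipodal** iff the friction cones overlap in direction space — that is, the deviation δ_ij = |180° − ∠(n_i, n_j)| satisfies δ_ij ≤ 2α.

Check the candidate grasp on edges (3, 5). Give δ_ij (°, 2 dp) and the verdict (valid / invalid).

δ = 12.80°, valid

α = atan 0.25 = 14.04°;  2α = 28.07°
edge 3: e_3 = (-3.88, -0.20);  n_3 = (-0.0515, +0.9987)
edge 5: e_5 = (+5.24, -0.91);  n_5 = (-0.1711, -0.9853)
∠(n_3, n_5) = 167.20°
δ = |180° − 167.20°| = 12.80°
12.80° ≤ 2α = 28.07°  →  valid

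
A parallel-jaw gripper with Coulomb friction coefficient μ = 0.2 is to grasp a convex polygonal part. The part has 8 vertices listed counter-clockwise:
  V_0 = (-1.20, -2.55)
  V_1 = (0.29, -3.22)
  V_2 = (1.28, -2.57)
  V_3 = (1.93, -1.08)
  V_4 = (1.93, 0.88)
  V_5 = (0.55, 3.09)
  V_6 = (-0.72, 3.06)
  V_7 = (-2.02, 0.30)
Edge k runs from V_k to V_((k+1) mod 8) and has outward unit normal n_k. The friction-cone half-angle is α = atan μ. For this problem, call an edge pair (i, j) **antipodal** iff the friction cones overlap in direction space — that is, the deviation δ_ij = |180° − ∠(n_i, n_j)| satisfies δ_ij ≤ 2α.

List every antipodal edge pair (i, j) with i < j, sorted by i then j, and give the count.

α = atan 0.2 = 11.31°;  2α = 22.62°
n_0 = (-0.4101, -0.9120)
n_1 = (+0.5488, -0.8359)
n_2 = (+0.9166, -0.3999)
n_3 = (+1.0000, -0.0000)
n_4 = (+0.8482, +0.5297)
n_5 = (-0.0236, +0.9997)
n_6 = (-0.9047, +0.4261)
n_7 = (-0.9610, -0.2765)
  (0,1): δ = 122.50°  ·
  (0,2): δ = 89.36°  ·
  (0,3): δ = 65.79°  ·
  (0,4): δ = 33.81°  ·
  (0,5): δ = 25.56°  ·
  (0,6): δ = 88.99°  ·
  (0,7): δ = 130.26°  ·
  (1,2): δ = 146.86°  ·
  (1,3): δ = 123.29°  ·
  (1,4): δ = 91.31°  ·
  (1,5): δ = 31.93°  ·
  (1,6): δ = 31.49°  ·
  (1,7): δ = 72.76°  ·
  (2,3): δ = 156.43°  ·
  (2,4): δ = 124.45°  ·
  (2,5): δ = 65.08°  ·
  (2,6): δ = 1.65°  ✓
  (2,7): δ = 39.62°  ·
  (3,4): δ = 148.02°  ·
  (3,5): δ = 88.65°  ·
  (3,6): δ = 25.22°  ·
  (3,7): δ = 16.05°  ✓
  (4,5): δ = 120.63°  ·
  (4,6): δ = 57.20°  ·
  (4,7): δ = 15.93°  ✓
  (5,6): δ = 116.57°  ·
  (5,7): δ = 75.30°  ·
  (6,7): δ = 138.73°  ·
antipodal pairs: 3

count = 3; pairs: (2,6), (3,7), (4,7)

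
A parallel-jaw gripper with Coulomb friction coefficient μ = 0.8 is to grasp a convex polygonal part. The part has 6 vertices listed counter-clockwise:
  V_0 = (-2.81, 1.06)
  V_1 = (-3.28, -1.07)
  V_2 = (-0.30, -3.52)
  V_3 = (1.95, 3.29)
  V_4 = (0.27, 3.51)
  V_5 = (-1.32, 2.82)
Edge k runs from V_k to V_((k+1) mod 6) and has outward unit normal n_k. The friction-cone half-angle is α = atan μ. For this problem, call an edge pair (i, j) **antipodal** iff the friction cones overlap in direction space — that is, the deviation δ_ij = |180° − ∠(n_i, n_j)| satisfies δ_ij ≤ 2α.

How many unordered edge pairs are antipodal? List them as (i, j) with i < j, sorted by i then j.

count = 6; pairs: (0,2), (1,2), (1,3), (1,4), (2,4), (2,5)

α = atan 0.8 = 38.66°;  2α = 77.32°
n_0 = (-0.9765, +0.2155)
n_1 = (-0.6351, -0.7725)
n_2 = (+0.9495, -0.3137)
n_3 = (+0.1298, +0.9915)
n_4 = (-0.3981, +0.9173)
n_5 = (-0.7632, +0.6461)
  (0,1): δ = 116.98°  ·
  (0,2): δ = 5.84°  ✓
  (0,3): δ = 94.98°  ·
  (0,4): δ = 125.90°  ·
  (0,5): δ = 152.19°  ·
  (1,2): δ = 68.86°  ✓
  (1,3): δ = 31.96°  ✓
  (1,4): δ = 62.88°  ✓
  (1,5): δ = 89.17°  ·
  (2,3): δ = 79.18°  ·
  (2,4): δ = 48.26°  ✓
  (2,5): δ = 21.97°  ✓
  (3,4): δ = 149.08°  ·
  (3,5): δ = 122.79°  ·
  (4,5): δ = 153.71°  ·
antipodal pairs: 6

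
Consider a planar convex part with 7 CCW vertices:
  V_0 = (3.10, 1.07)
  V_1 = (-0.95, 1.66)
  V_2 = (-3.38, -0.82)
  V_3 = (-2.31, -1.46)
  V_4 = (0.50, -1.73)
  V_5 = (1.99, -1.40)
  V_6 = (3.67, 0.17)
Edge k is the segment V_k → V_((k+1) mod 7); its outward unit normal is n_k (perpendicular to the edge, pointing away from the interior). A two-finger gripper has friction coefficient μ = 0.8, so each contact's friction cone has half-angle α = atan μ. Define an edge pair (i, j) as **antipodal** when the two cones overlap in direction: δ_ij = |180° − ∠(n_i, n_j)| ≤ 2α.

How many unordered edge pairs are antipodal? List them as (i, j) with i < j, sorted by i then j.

α = atan 0.8 = 38.66°;  2α = 77.32°
n_0 = (+0.1442, +0.9896)
n_1 = (-0.7143, +0.6999)
n_2 = (-0.5133, -0.8582)
n_3 = (-0.0956, -0.9954)
n_4 = (+0.2162, -0.9763)
n_5 = (+0.6828, -0.7306)
n_6 = (+0.8448, +0.5351)
  (0,1): δ = 126.13°  ·
  (0,2): δ = 22.60°  ✓
  (0,3): δ = 2.80°  ✓
  (0,4): δ = 20.78°  ✓
  (0,5): δ = 51.35°  ✓
  (0,6): δ = 130.64°  ·
  (1,2): δ = 76.47°  ✓
  (1,3): δ = 51.07°  ✓
  (1,4): δ = 33.10°  ✓
  (1,5): δ = 2.52°  ✓
  (1,6): δ = 76.76°  ✓
  (2,3): δ = 154.60°  ·
  (2,4): δ = 136.63°  ·
  (2,5): δ = 106.05°  ·
  (2,6): δ = 26.77°  ✓
  (3,4): δ = 162.02°  ·
  (3,5): δ = 131.45°  ·
  (3,6): δ = 52.16°  ✓
  (4,5): δ = 149.43°  ·
  (4,6): δ = 70.14°  ✓
  (5,6): δ = 100.71°  ·
antipodal pairs: 12

count = 12; pairs: (0,2), (0,3), (0,4), (0,5), (1,2), (1,3), (1,4), (1,5), (1,6), (2,6), (3,6), (4,6)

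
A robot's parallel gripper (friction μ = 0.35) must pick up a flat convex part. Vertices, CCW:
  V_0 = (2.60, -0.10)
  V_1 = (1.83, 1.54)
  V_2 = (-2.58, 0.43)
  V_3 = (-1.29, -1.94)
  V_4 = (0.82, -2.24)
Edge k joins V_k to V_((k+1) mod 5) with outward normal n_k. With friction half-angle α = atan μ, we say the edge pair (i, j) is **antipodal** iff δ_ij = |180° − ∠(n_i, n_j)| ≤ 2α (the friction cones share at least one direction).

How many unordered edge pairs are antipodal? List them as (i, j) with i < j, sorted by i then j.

α = atan 0.35 = 19.29°;  2α = 38.58°
n_0 = (+0.9052, +0.4250)
n_1 = (-0.2441, +0.9698)
n_2 = (-0.8783, -0.4781)
n_3 = (-0.1408, -0.9900)
n_4 = (+0.7688, -0.6395)
  (0,1): δ = 101.02°  ·
  (0,2): δ = 3.41°  ✓
  (0,3): δ = 56.76°  ·
  (0,4): δ = 115.10°  ·
  (1,2): δ = 75.57°  ·
  (1,3): δ = 22.22°  ✓
  (1,4): δ = 36.12°  ✓
  (2,3): δ = 126.65°  ·
  (2,4): δ = 68.31°  ·
  (3,4): δ = 121.66°  ·
antipodal pairs: 3

count = 3; pairs: (0,2), (1,3), (1,4)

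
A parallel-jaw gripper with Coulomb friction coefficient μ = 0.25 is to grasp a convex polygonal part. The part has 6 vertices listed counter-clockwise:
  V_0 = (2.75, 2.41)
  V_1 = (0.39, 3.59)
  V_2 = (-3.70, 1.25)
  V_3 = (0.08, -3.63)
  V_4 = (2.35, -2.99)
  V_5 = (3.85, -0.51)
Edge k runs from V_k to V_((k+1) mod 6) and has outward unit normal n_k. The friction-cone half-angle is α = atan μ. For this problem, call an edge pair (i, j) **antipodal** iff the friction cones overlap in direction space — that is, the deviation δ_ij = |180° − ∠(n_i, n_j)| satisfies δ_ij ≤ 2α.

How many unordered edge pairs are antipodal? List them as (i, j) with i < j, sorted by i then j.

α = atan 0.25 = 14.04°;  2α = 28.07°
n_0 = (+0.4472, +0.8944)
n_1 = (-0.4966, +0.8680)
n_2 = (-0.7906, -0.6124)
n_3 = (+0.2714, -0.9625)
n_4 = (+0.8557, -0.5175)
n_5 = (+0.9358, +0.3525)
  (0,1): δ = 123.66°  ·
  (0,2): δ = 25.67°  ✓
  (0,3): δ = 42.31°  ·
  (0,4): δ = 85.40°  ·
  (0,5): δ = 137.21°  ·
  (1,2): δ = 82.01°  ·
  (1,3): δ = 14.03°  ✓
  (1,4): δ = 29.06°  ·
  (1,5): δ = 80.87°  ·
  (2,3): δ = 112.02°  ·
  (2,4): δ = 68.93°  ·
  (2,5): δ = 17.12°  ✓
  (3,4): δ = 136.91°  ·
  (3,5): δ = 85.10°  ·
  (4,5): δ = 128.19°  ·
antipodal pairs: 3

count = 3; pairs: (0,2), (1,3), (2,5)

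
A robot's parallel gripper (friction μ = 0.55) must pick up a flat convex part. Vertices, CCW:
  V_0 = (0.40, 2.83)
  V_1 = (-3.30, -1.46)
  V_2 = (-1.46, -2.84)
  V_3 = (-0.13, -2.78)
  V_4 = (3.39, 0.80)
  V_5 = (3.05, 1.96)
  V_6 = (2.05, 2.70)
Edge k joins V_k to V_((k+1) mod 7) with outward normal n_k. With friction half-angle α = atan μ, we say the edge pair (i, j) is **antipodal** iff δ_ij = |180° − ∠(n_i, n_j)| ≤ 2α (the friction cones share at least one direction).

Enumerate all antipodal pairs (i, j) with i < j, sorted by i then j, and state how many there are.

α = atan 0.55 = 28.81°;  2α = 57.62°
n_0 = (-0.7573, +0.6531)
n_1 = (-0.6000, -0.8000)
n_2 = (+0.0451, -0.9990)
n_3 = (+0.7131, -0.7011)
n_4 = (+0.9596, +0.2813)
n_5 = (+0.5948, +0.8038)
n_6 = (+0.0785, +0.9969)
  (0,1): δ = 86.09°  ·
  (0,2): δ = 46.64°  ✓
  (0,3): δ = 3.74°  ✓
  (0,4): δ = 57.11°  ✓
  (0,5): δ = 94.28°  ·
  (0,6): δ = 126.27°  ·
  (1,2): δ = 140.55°  ·
  (1,3): δ = 97.65°  ·
  (1,4): δ = 36.79°  ✓
  (1,5): δ = 0.37°  ✓
  (1,6): δ = 32.36°  ✓
  (2,3): δ = 137.10°  ·
  (2,4): δ = 76.25°  ·
  (2,5): δ = 39.08°  ✓
  (2,6): δ = 7.09°  ✓
  (3,4): δ = 119.15°  ·
  (3,5): δ = 81.99°  ·
  (3,6): δ = 49.99°  ✓
  (4,5): δ = 142.84°  ·
  (4,6): δ = 110.84°  ·
  (5,6): δ = 148.00°  ·
antipodal pairs: 9

count = 9; pairs: (0,2), (0,3), (0,4), (1,4), (1,5), (1,6), (2,5), (2,6), (3,6)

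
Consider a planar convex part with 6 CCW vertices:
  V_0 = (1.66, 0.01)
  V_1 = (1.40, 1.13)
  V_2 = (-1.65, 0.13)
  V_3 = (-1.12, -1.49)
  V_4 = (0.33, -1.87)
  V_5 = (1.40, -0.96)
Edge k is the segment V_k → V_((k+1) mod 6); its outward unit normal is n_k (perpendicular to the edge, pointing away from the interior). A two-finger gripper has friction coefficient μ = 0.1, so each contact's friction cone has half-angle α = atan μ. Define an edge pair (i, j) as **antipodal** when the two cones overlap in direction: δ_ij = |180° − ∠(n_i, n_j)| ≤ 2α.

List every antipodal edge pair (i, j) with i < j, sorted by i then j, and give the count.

count = 1; pairs: (0,2)

α = atan 0.1 = 5.71°;  2α = 11.42°
n_0 = (+0.9741, +0.2261)
n_1 = (-0.3116, +0.9502)
n_2 = (-0.9504, -0.3109)
n_3 = (-0.2535, -0.9673)
n_4 = (+0.6479, -0.7618)
n_5 = (+0.9659, -0.2589)
  (0,1): δ = 84.92°  ·
  (0,2): δ = 5.05°  ✓
  (0,3): δ = 62.25°  ·
  (0,4): δ = 117.31°  ·
  (0,5): δ = 151.93°  ·
  (1,2): δ = 90.04°  ·
  (1,3): δ = 32.84°  ·
  (1,4): δ = 22.23°  ·
  (1,5): δ = 56.84°  ·
  (2,3): δ = 122.80°  ·
  (2,4): δ = 67.74°  ·
  (2,5): δ = 33.12°  ·
  (3,4): δ = 124.93°  ·
  (3,5): δ = 90.32°  ·
  (4,5): δ = 145.38°  ·
antipodal pairs: 1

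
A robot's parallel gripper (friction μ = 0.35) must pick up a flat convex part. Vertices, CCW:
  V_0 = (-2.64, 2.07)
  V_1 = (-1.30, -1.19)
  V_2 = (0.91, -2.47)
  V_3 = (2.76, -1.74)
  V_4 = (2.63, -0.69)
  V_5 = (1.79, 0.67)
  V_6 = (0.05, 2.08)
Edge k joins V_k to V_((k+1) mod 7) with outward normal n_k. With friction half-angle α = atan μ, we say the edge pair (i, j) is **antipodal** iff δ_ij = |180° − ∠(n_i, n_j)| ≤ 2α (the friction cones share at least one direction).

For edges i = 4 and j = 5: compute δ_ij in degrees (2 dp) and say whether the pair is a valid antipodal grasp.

α = atan 0.35 = 19.29°;  2α = 38.58°
edge 4: e_4 = (-0.84, +1.36);  n_4 = (+0.8508, +0.5255)
edge 5: e_5 = (-1.74, +1.41);  n_5 = (+0.6296, +0.7769)
∠(n_4, n_5) = 19.28°
δ = |180° − 19.28°| = 160.72°
160.72° > 2α = 38.58°  →  invalid

δ = 160.72°, invalid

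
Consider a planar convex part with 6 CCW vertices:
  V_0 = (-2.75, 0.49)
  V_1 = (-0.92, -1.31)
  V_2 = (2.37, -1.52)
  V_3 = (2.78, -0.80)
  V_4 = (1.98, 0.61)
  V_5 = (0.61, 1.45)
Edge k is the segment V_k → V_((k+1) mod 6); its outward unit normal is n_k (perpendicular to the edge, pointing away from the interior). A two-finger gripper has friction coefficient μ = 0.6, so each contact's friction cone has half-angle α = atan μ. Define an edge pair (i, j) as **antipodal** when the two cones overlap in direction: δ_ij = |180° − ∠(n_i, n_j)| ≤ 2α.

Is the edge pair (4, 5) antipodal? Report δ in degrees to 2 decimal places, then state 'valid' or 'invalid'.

δ = 132.54°, invalid

α = atan 0.6 = 30.96°;  2α = 61.93°
edge 4: e_4 = (-1.37, +0.84);  n_4 = (+0.5227, +0.8525)
edge 5: e_5 = (-3.36, -0.96);  n_5 = (-0.2747, +0.9615)
∠(n_4, n_5) = 47.46°
δ = |180° − 47.46°| = 132.54°
132.54° > 2α = 61.93°  →  invalid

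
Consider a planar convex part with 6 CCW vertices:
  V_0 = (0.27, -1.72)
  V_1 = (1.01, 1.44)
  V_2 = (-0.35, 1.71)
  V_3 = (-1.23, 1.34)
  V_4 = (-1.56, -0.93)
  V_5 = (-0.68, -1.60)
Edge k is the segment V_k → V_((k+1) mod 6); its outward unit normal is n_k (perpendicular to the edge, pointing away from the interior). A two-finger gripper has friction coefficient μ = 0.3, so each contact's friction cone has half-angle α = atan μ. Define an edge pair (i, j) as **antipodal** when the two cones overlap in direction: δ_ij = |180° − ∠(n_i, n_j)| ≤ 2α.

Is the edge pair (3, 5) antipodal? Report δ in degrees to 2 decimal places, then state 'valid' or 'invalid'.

α = atan 0.3 = 16.70°;  2α = 33.40°
edge 3: e_3 = (-0.33, -2.27);  n_3 = (-0.9896, +0.1439)
edge 5: e_5 = (+0.95, -0.12);  n_5 = (-0.1253, -0.9921)
∠(n_3, n_5) = 91.07°
δ = |180° − 91.07°| = 88.93°
88.93° > 2α = 33.40°  →  invalid

δ = 88.93°, invalid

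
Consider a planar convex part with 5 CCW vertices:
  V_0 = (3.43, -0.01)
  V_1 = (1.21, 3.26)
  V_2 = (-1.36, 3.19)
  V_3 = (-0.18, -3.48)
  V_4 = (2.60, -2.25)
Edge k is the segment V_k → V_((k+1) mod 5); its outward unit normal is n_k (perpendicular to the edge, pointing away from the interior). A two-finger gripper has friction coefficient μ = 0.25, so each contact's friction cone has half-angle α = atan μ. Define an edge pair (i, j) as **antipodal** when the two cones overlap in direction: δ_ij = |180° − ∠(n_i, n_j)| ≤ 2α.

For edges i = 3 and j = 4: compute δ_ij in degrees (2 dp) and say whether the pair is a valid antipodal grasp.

α = atan 0.25 = 14.04°;  2α = 28.07°
edge 3: e_3 = (+2.78, +1.23);  n_3 = (+0.4046, -0.9145)
edge 4: e_4 = (+0.83, +2.24);  n_4 = (+0.9377, -0.3475)
∠(n_3, n_4) = 45.80°
δ = |180° − 45.80°| = 134.20°
134.20° > 2α = 28.07°  →  invalid

δ = 134.20°, invalid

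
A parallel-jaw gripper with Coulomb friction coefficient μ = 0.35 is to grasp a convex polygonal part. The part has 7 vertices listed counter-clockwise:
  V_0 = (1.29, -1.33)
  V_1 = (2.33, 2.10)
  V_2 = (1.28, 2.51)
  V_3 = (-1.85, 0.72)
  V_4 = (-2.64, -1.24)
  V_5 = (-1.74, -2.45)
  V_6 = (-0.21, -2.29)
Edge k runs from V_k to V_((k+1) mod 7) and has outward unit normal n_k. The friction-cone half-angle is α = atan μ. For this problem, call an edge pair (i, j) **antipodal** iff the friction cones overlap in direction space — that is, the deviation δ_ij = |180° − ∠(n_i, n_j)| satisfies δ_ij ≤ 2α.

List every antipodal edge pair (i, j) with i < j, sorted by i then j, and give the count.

α = atan 0.35 = 19.29°;  2α = 38.58°
n_0 = (+0.9570, -0.2902)
n_1 = (+0.3637, +0.9315)
n_2 = (-0.4964, +0.8681)
n_3 = (-0.9275, +0.3738)
n_4 = (-0.8024, -0.5968)
n_5 = (+0.1040, -0.9946)
n_6 = (+0.5391, -0.8423)
  (0,1): δ = 94.46°  ·
  (0,2): δ = 43.37°  ·
  (0,3): δ = 5.08°  ✓
  (0,4): δ = 53.51°  ·
  (0,5): δ = 112.84°  ·
  (0,6): δ = 139.49°  ·
  (1,2): δ = 128.91°  ·
  (1,3): δ = 90.62°  ·
  (1,4): δ = 32.03°  ✓
  (1,5): δ = 27.30°  ✓
  (1,6): δ = 53.95°  ·
  (2,3): δ = 141.72°  ·
  (2,4): δ = 83.12°  ·
  (2,5): δ = 23.79°  ✓
  (2,6): δ = 2.85°  ✓
  (3,4): δ = 121.41°  ·
  (3,5): δ = 62.08°  ·
  (3,6): δ = 35.43°  ✓
  (4,5): δ = 120.67°  ·
  (4,6): δ = 94.02°  ·
  (5,6): δ = 153.35°  ·
antipodal pairs: 6

count = 6; pairs: (0,3), (1,4), (1,5), (2,5), (2,6), (3,6)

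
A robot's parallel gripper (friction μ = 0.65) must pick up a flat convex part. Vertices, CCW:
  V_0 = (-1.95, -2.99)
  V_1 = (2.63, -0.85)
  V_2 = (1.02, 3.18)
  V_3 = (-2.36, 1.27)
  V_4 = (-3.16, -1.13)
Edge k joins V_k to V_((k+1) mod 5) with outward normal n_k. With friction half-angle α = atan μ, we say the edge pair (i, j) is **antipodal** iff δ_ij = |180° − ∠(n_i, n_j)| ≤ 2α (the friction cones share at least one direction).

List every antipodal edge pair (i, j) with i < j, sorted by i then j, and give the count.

count = 4; pairs: (0,2), (0,3), (1,3), (1,4)

α = atan 0.65 = 33.02°;  2α = 66.05°
n_0 = (+0.4233, -0.9060)
n_1 = (+0.9286, +0.3710)
n_2 = (-0.4920, +0.8706)
n_3 = (-0.9487, +0.3162)
n_4 = (-0.8382, -0.5453)
  (0,1): δ = 93.27°  ·
  (0,2): δ = 4.43°  ✓
  (0,3): δ = 46.52°  ✓
  (0,4): δ = 98.00°  ·
  (1,2): δ = 82.31°  ·
  (1,3): δ = 40.21°  ✓
  (1,4): δ = 11.27°  ✓
  (2,3): δ = 137.91°  ·
  (2,4): δ = 86.42°  ·
  (3,4): δ = 128.52°  ·
antipodal pairs: 4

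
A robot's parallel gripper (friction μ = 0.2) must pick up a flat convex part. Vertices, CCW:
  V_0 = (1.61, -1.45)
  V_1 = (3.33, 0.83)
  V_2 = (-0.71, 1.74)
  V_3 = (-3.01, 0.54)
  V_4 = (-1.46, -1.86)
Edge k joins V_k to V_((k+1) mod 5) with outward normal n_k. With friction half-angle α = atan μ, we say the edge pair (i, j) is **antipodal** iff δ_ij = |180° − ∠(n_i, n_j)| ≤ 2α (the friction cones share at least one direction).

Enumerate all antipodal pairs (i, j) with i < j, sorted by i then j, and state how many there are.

α = atan 0.2 = 11.31°;  2α = 22.62°
n_0 = (+0.7983, -0.6022)
n_1 = (+0.2197, +0.9756)
n_2 = (-0.4626, +0.8866)
n_3 = (-0.8400, -0.5425)
n_4 = (+0.1324, -0.9912)
  (0,1): δ = 65.66°  ·
  (0,2): δ = 25.42°  ·
  (0,3): δ = 69.89°  ·
  (0,4): δ = 134.64°  ·
  (1,2): δ = 139.75°  ·
  (1,3): δ = 44.45°  ·
  (1,4): δ = 20.30°  ✓
  (2,3): δ = 84.70°  ·
  (2,4): δ = 19.95°  ✓
  (3,4): δ = 115.25°  ·
antipodal pairs: 2

count = 2; pairs: (1,4), (2,4)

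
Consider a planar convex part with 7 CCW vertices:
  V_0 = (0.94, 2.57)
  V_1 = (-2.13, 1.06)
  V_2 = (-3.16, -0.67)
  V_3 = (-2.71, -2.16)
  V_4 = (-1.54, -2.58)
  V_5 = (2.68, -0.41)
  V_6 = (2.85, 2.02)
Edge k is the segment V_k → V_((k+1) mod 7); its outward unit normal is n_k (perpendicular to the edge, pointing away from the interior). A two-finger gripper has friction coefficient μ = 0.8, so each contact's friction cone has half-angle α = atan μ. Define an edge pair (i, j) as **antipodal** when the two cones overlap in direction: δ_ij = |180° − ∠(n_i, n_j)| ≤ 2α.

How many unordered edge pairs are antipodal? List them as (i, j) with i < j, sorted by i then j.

count = 10; pairs: (0,3), (0,4), (0,5), (1,4), (1,5), (2,5), (2,6), (3,5), (3,6), (4,6)

α = atan 0.8 = 38.66°;  2α = 77.32°
n_0 = (-0.4414, +0.8973)
n_1 = (-0.8592, +0.5116)
n_2 = (-0.9573, -0.2891)
n_3 = (-0.3379, -0.9412)
n_4 = (+0.4573, -0.8893)
n_5 = (+0.9976, -0.0698)
n_6 = (+0.2767, +0.9610)
  (0,1): δ = 146.96°  ·
  (0,2): δ = 99.39°  ·
  (0,3): δ = 45.94°  ✓
  (0,4): δ = 1.02°  ✓
  (0,5): δ = 59.81°  ✓
  (0,6): δ = 137.75°  ·
  (1,2): δ = 132.43°  ·
  (1,3): δ = 78.98°  ·
  (1,4): δ = 32.02°  ✓
  (1,5): δ = 26.77°  ✓
  (1,6): δ = 104.70°  ·
  (2,3): δ = 126.55°  ·
  (2,4): δ = 79.59°  ·
  (2,5): δ = 20.81°  ✓
  (2,6): δ = 57.13°  ✓
  (3,4): δ = 133.04°  ·
  (3,5): δ = 74.25°  ✓
  (3,6): δ = 3.68°  ✓
  (4,5): δ = 121.21°  ·
  (4,6): δ = 43.28°  ✓
  (5,6): δ = 102.06°  ·
antipodal pairs: 10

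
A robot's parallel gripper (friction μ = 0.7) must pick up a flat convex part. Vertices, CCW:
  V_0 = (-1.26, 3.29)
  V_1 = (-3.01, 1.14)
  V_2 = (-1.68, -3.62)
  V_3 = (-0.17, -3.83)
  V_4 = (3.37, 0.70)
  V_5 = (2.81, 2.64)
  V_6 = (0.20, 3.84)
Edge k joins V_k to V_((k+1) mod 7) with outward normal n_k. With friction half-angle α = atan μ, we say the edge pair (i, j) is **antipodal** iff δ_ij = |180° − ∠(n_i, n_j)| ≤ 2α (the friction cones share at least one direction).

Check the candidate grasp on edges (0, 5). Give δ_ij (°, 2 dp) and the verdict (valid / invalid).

δ = 104.45°, invalid

α = atan 0.7 = 34.99°;  2α = 69.98°
edge 0: e_0 = (-1.75, -2.15);  n_0 = (-0.7756, +0.6313)
edge 5: e_5 = (-2.61, +1.20);  n_5 = (+0.4177, +0.9086)
∠(n_0, n_5) = 75.55°
δ = |180° − 75.55°| = 104.45°
104.45° > 2α = 69.98°  →  invalid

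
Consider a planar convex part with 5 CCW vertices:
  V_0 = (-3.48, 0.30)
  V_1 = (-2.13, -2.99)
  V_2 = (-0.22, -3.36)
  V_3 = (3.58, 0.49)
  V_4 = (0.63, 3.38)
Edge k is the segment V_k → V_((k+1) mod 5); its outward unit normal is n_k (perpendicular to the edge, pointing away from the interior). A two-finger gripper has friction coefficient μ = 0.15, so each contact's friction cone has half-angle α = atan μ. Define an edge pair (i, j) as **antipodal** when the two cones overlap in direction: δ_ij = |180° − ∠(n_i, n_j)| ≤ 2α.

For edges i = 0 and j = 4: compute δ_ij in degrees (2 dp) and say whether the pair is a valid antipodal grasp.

δ = 104.54°, invalid

α = atan 0.15 = 8.53°;  2α = 17.06°
edge 0: e_0 = (+1.35, -3.29);  n_0 = (-0.9251, -0.3796)
edge 4: e_4 = (-4.11, -3.08);  n_4 = (-0.5997, +0.8002)
∠(n_0, n_4) = 75.46°
δ = |180° − 75.46°| = 104.54°
104.54° > 2α = 17.06°  →  invalid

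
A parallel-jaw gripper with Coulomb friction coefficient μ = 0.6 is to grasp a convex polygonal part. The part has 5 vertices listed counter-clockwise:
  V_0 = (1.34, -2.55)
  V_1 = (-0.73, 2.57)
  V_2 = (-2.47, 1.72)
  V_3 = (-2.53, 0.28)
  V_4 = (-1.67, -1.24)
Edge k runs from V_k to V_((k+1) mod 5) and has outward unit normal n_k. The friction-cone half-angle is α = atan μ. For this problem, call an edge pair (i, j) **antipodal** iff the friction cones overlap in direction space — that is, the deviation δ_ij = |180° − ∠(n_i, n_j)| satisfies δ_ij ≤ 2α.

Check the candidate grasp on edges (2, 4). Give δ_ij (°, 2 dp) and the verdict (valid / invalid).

α = atan 0.6 = 30.96°;  2α = 61.93°
edge 2: e_2 = (-0.06, -1.44);  n_2 = (-0.9991, +0.0416)
edge 4: e_4 = (+3.01, -1.31);  n_4 = (-0.3991, -0.9169)
∠(n_2, n_4) = 68.87°
δ = |180° − 68.87°| = 111.13°
111.13° > 2α = 61.93°  →  invalid

δ = 111.13°, invalid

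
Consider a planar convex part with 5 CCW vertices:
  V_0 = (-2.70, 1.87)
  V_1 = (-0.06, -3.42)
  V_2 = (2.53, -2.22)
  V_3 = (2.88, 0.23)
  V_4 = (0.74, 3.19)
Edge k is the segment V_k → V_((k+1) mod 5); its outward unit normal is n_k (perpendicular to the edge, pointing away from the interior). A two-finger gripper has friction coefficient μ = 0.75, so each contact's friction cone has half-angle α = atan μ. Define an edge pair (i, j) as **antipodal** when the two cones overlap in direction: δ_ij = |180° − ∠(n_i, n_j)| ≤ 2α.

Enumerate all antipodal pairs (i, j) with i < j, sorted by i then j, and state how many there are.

α = atan 0.75 = 36.87°;  2α = 73.74°
n_0 = (-0.8948, -0.4465)
n_1 = (+0.4204, -0.9073)
n_2 = (+0.9899, -0.1414)
n_3 = (+0.8104, +0.5859)
n_4 = (-0.3583, +0.9336)
  (0,1): δ = 91.66°  ·
  (0,2): δ = 34.65°  ✓
  (0,3): δ = 9.34°  ✓
  (0,4): δ = 84.47°  ·
  (1,2): δ = 122.99°  ·
  (1,3): δ = 78.99°  ·
  (1,4): δ = 3.87°  ✓
  (2,3): δ = 136.00°  ·
  (2,4): δ = 60.88°  ✓
  (3,4): δ = 104.87°  ·
antipodal pairs: 4

count = 4; pairs: (0,2), (0,3), (1,4), (2,4)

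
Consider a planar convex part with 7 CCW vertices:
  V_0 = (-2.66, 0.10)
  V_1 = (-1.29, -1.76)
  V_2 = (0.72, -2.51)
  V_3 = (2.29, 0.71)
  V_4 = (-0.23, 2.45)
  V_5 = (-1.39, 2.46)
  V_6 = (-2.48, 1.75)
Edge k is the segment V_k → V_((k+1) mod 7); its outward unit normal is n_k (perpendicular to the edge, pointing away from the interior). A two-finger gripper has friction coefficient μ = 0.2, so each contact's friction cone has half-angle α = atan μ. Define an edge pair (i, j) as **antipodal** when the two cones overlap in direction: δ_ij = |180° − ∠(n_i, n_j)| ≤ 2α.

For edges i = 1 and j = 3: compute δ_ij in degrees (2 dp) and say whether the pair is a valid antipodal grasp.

δ = 14.16°, valid

α = atan 0.2 = 11.31°;  2α = 22.62°
edge 1: e_1 = (+2.01, -0.75);  n_1 = (-0.3496, -0.9369)
edge 3: e_3 = (-2.52, +1.74);  n_3 = (+0.5682, +0.8229)
∠(n_1, n_3) = 165.84°
δ = |180° − 165.84°| = 14.16°
14.16° ≤ 2α = 22.62°  →  valid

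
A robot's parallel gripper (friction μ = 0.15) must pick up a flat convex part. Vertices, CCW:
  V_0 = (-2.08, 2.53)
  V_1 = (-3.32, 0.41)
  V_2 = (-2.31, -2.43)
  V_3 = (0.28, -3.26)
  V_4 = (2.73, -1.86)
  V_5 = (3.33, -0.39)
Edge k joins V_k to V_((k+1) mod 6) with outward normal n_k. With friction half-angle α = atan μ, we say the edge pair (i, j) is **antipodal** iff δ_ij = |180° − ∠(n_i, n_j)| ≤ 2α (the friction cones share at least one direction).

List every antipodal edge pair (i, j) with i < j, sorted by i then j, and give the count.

count = 2; pairs: (0,4), (2,5)

α = atan 0.15 = 8.53°;  2α = 17.06°
n_0 = (-0.8632, +0.5049)
n_1 = (-0.9422, -0.3351)
n_2 = (-0.3052, -0.9523)
n_3 = (+0.4961, -0.8682)
n_4 = (+0.9258, -0.3779)
n_5 = (+0.4750, +0.8800)
  (0,1): δ = 130.10°  ·
  (0,2): δ = 77.45°  ·
  (0,3): δ = 29.93°  ·
  (0,4): δ = 8.12°  ✓
  (0,5): δ = 91.97°  ·
  (1,2): δ = 127.35°  ·
  (1,3): δ = 79.83°  ·
  (1,4): δ = 41.78°  ·
  (1,5): δ = 42.07°  ·
  (2,3): δ = 132.49°  ·
  (2,4): δ = 94.43°  ·
  (2,5): δ = 10.59°  ✓
  (3,4): δ = 141.95°  ·
  (3,5): δ = 58.10°  ·
  (4,5): δ = 96.15°  ·
antipodal pairs: 2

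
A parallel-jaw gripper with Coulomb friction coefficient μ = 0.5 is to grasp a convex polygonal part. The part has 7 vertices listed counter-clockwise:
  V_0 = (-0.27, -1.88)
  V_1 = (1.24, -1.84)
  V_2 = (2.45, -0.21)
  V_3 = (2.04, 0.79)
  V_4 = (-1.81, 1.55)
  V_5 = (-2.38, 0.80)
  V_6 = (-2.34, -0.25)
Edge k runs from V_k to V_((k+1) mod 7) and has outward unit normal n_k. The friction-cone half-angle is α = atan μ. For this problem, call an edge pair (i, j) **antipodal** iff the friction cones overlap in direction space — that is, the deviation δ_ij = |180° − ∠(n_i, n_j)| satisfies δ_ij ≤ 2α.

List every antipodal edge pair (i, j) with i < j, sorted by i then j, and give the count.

count = 7; pairs: (0,3), (0,4), (1,4), (1,5), (2,5), (2,6), (3,6)

α = atan 0.5 = 26.57°;  2α = 53.13°
n_0 = (+0.0265, -0.9996)
n_1 = (+0.8029, -0.5961)
n_2 = (+0.9253, +0.3794)
n_3 = (+0.1937, +0.9811)
n_4 = (-0.7962, +0.6051)
n_5 = (-0.9993, -0.0381)
n_6 = (-0.6187, -0.7857)
  (0,1): δ = 128.11°  ·
  (0,2): δ = 69.22°  ·
  (0,3): δ = 12.68°  ✓
  (0,4): δ = 51.25°  ✓
  (0,5): δ = 90.66°  ·
  (0,6): δ = 140.26°  ·
  (1,2): δ = 121.12°  ·
  (1,3): δ = 64.58°  ·
  (1,4): δ = 0.65°  ✓
  (1,5): δ = 38.77°  ✓
  (1,6): δ = 88.37°  ·
  (2,3): δ = 123.46°  ·
  (2,4): δ = 59.53°  ·
  (2,5): δ = 20.11°  ✓
  (2,6): δ = 29.49°  ✓
  (3,4): δ = 116.07°  ·
  (3,5): δ = 76.65°  ·
  (3,6): δ = 27.05°  ✓
  (4,5): δ = 140.58°  ·
  (4,6): δ = 90.98°  ·
  (5,6): δ = 130.40°  ·
antipodal pairs: 7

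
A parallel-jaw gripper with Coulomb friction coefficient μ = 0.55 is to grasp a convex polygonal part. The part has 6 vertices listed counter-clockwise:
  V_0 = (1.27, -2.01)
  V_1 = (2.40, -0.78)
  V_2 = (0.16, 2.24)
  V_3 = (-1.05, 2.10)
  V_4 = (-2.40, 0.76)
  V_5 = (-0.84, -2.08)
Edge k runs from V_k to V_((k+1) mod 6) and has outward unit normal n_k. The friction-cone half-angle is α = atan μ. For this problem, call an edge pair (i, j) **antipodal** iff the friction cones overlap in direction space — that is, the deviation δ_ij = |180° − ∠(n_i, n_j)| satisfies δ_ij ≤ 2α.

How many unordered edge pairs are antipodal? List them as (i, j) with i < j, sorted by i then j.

count = 6; pairs: (0,2), (0,3), (1,4), (1,5), (2,5), (3,5)

α = atan 0.55 = 28.81°;  2α = 57.62°
n_0 = (+0.7364, -0.6765)
n_1 = (+0.8032, +0.5957)
n_2 = (-0.1149, +0.9934)
n_3 = (-0.7045, +0.7097)
n_4 = (-0.8765, -0.4814)
n_5 = (+0.0332, -0.9995)
  (0,1): δ = 100.86°  ·
  (0,2): δ = 40.83°  ✓
  (0,3): δ = 2.64°  ✓
  (0,4): δ = 71.35°  ·
  (0,5): δ = 134.47°  ·
  (1,2): δ = 119.97°  ·
  (1,3): δ = 81.78°  ·
  (1,4): δ = 7.79°  ✓
  (1,5): δ = 55.33°  ✓
  (2,3): δ = 141.81°  ·
  (2,4): δ = 67.82°  ·
  (2,5): δ = 4.70°  ✓
  (3,4): δ = 106.01°  ·
  (3,5): δ = 42.89°  ✓
  (4,5): δ = 116.88°  ·
antipodal pairs: 6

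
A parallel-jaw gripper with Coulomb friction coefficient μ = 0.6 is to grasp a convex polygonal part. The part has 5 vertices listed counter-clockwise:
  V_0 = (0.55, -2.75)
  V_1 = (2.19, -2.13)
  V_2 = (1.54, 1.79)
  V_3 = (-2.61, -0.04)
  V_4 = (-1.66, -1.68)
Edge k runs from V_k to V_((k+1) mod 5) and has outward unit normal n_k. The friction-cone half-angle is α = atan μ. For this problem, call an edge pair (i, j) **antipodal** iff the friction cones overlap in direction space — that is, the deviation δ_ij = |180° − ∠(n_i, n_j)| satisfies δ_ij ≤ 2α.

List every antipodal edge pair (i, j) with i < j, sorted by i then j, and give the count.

α = atan 0.6 = 30.96°;  2α = 61.93°
n_0 = (+0.3536, -0.9354)
n_1 = (+0.9865, +0.1636)
n_2 = (-0.4035, +0.9150)
n_3 = (-0.8653, -0.5012)
n_4 = (-0.4358, -0.9001)
  (0,1): δ = 101.29°  ·
  (0,2): δ = 3.09°  ✓
  (0,3): δ = 99.37°  ·
  (0,4): δ = 133.46°  ·
  (1,2): δ = 75.62°  ·
  (1,3): δ = 20.67°  ✓
  (1,4): δ = 54.75°  ✓
  (2,3): δ = 83.71°  ·
  (2,4): δ = 49.63°  ✓
  (3,4): δ = 145.92°  ·
antipodal pairs: 4

count = 4; pairs: (0,2), (1,3), (1,4), (2,4)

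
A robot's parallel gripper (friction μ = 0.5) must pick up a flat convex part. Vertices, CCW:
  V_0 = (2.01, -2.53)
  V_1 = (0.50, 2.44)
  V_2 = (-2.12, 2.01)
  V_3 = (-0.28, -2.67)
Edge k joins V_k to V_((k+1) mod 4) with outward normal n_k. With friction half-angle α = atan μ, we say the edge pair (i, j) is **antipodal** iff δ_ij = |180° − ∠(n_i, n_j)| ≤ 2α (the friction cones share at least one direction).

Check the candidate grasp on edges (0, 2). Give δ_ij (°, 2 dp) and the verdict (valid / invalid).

α = atan 0.5 = 26.57°;  2α = 53.13°
edge 0: e_0 = (-1.51, +4.97);  n_0 = (+0.9568, +0.2907)
edge 2: e_2 = (+1.84, -4.68);  n_2 = (-0.9307, -0.3659)
∠(n_0, n_2) = 175.44°
δ = |180° − 175.44°| = 4.56°
4.56° ≤ 2α = 53.13°  →  valid

δ = 4.56°, valid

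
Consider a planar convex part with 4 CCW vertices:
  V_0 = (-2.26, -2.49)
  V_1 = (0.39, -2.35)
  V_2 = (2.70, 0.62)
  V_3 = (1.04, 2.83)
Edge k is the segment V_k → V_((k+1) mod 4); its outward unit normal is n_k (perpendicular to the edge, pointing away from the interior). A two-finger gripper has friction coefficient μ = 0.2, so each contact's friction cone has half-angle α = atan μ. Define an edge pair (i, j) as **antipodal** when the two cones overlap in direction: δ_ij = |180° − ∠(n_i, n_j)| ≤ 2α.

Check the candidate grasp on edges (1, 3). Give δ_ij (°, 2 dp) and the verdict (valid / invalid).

δ = 6.06°, valid

α = atan 0.2 = 11.31°;  2α = 22.62°
edge 1: e_1 = (+2.31, +2.97);  n_1 = (+0.7894, -0.6139)
edge 3: e_3 = (-3.30, -5.32);  n_3 = (-0.8498, +0.5271)
∠(n_1, n_3) = 173.94°
δ = |180° − 173.94°| = 6.06°
6.06° ≤ 2α = 22.62°  →  valid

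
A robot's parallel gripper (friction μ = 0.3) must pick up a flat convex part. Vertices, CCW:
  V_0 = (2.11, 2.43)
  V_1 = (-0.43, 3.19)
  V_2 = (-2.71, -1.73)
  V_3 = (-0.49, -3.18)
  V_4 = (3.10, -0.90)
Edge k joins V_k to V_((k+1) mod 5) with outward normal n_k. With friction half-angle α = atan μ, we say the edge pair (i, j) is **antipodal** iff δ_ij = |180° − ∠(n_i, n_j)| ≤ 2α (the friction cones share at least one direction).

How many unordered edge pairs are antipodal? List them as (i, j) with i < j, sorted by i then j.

α = atan 0.3 = 16.70°;  2α = 33.40°
n_0 = (+0.2867, +0.9580)
n_1 = (-0.9073, +0.4205)
n_2 = (-0.5468, -0.8372)
n_3 = (+0.5361, -0.8441)
n_4 = (+0.9585, +0.2850)
  (0,1): δ = 98.21°  ·
  (0,2): δ = 16.49°  ✓
  (0,3): δ = 49.08°  ·
  (0,4): δ = 123.21°  ·
  (1,2): δ = 98.29°  ·
  (1,3): δ = 32.72°  ✓
  (1,4): δ = 41.42°  ·
  (2,3): δ = 114.43°  ·
  (2,4): δ = 40.29°  ·
  (3,4): δ = 105.86°  ·
antipodal pairs: 2

count = 2; pairs: (0,2), (1,3)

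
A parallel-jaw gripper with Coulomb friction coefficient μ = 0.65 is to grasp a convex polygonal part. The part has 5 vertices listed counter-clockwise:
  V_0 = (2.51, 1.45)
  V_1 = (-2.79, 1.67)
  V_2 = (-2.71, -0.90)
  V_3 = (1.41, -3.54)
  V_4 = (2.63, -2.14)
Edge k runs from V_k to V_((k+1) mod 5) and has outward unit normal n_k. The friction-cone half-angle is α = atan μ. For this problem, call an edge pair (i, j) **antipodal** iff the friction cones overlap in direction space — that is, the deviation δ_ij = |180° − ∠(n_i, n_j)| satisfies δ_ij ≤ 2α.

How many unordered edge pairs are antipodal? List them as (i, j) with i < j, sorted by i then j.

α = atan 0.65 = 33.02°;  2α = 66.05°
n_0 = (+0.0415, +0.9991)
n_1 = (-0.9995, -0.0311)
n_2 = (-0.5395, -0.8420)
n_3 = (+0.7539, -0.6570)
n_4 = (+0.9994, +0.0334)
  (0,1): δ = 85.84°  ·
  (0,2): δ = 30.27°  ✓
  (0,3): δ = 51.31°  ✓
  (0,4): δ = 94.29°  ·
  (1,2): δ = 124.43°  ·
  (1,3): δ = 42.85°  ✓
  (1,4): δ = 0.13°  ✓
  (2,3): δ = 98.42°  ·
  (2,4): δ = 55.43°  ✓
  (3,4): δ = 137.02°  ·
antipodal pairs: 5

count = 5; pairs: (0,2), (0,3), (1,3), (1,4), (2,4)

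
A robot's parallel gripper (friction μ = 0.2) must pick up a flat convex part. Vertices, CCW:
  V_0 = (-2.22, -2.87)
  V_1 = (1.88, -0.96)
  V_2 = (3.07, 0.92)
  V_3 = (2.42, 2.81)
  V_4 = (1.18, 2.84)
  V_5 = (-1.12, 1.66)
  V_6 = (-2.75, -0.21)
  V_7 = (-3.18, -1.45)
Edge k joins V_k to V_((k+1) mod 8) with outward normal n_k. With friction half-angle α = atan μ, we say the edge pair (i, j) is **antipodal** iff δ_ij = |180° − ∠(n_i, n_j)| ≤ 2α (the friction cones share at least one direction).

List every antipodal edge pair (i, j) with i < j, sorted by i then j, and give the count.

count = 4; pairs: (0,4), (1,5), (1,6), (2,7)

α = atan 0.2 = 11.31°;  2α = 22.62°
n_0 = (+0.4223, -0.9065)
n_1 = (+0.8450, -0.5348)
n_2 = (+0.9456, +0.3252)
n_3 = (+0.0242, +0.9997)
n_4 = (-0.4565, +0.8897)
n_5 = (-0.7538, +0.6571)
n_6 = (-0.9448, +0.3276)
n_7 = (-0.8284, -0.5601)
  (0,1): δ = 147.31°  ·
  (0,2): δ = 96.00°  ·
  (0,3): δ = 26.36°  ·
  (0,4): δ = 2.18°  ✓
  (0,5): δ = 23.94°  ·
  (0,6): δ = 45.90°  ·
  (0,7): δ = 99.08°  ·
  (1,2): δ = 128.69°  ·
  (1,3): δ = 59.05°  ·
  (1,4): δ = 30.51°  ·
  (1,5): δ = 8.74°  ✓
  (1,6): δ = 13.21°  ✓
  (1,7): δ = 66.39°  ·
  (2,3): δ = 110.36°  ·
  (2,4): δ = 81.82°  ·
  (2,5): δ = 60.06°  ·
  (2,6): δ = 38.10°  ·
  (2,7): δ = 15.08°  ✓
  (3,4): δ = 151.45°  ·
  (3,5): δ = 129.69°  ·
  (3,6): δ = 107.74°  ·
  (3,7): δ = 54.55°  ·
  (4,5): δ = 158.24°  ·
  (4,6): δ = 136.29°  ·
  (4,7): δ = 83.10°  ·
  (5,6): δ = 158.05°  ·
  (5,7): δ = 104.86°  ·
  (6,7): δ = 126.81°  ·
antipodal pairs: 4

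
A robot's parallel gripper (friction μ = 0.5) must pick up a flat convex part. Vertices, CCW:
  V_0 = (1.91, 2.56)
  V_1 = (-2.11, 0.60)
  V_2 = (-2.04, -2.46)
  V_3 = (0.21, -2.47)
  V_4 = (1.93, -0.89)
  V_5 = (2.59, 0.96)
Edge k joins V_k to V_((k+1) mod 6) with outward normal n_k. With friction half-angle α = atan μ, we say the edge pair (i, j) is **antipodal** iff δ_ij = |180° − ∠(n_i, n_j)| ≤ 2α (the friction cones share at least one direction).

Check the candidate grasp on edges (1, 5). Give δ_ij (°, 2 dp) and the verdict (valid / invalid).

α = atan 0.5 = 26.57°;  2α = 53.13°
edge 1: e_1 = (+0.07, -3.06);  n_1 = (-0.9997, -0.0229)
edge 5: e_5 = (-0.68, +1.60);  n_5 = (+0.9203, +0.3911)
∠(n_1, n_5) = 158.28°
δ = |180° − 158.28°| = 21.72°
21.72° ≤ 2α = 53.13°  →  valid

δ = 21.72°, valid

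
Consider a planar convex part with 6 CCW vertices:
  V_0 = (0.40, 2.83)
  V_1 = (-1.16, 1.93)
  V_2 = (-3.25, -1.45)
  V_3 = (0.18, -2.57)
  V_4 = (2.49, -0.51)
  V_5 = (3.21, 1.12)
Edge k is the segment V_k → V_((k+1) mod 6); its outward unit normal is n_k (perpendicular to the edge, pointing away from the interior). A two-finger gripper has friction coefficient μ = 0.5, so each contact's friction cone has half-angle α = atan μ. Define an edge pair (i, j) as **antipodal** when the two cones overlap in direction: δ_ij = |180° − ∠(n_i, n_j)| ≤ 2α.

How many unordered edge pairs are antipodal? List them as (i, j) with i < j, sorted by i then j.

α = atan 0.5 = 26.57°;  2α = 53.13°
n_0 = (-0.4997, +0.8662)
n_1 = (-0.8505, +0.5259)
n_2 = (-0.3104, -0.9506)
n_3 = (+0.6656, -0.7463)
n_4 = (+0.9147, -0.4041)
n_5 = (+0.5199, +0.8543)
  (0,1): δ = 151.71°  ·
  (0,2): δ = 48.07°  ✓
  (0,3): δ = 11.74°  ✓
  (0,4): δ = 36.19°  ✓
  (0,5): δ = 118.70°  ·
  (1,2): δ = 76.35°  ·
  (1,3): δ = 16.54°  ✓
  (1,4): δ = 7.90°  ✓
  (1,5): δ = 90.41°  ·
  (2,3): δ = 120.19°  ·
  (2,4): δ = 95.75°  ·
  (2,5): δ = 13.24°  ✓
  (3,4): δ = 155.56°  ·
  (3,5): δ = 73.05°  ·
  (4,5): δ = 97.49°  ·
antipodal pairs: 6

count = 6; pairs: (0,2), (0,3), (0,4), (1,3), (1,4), (2,5)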